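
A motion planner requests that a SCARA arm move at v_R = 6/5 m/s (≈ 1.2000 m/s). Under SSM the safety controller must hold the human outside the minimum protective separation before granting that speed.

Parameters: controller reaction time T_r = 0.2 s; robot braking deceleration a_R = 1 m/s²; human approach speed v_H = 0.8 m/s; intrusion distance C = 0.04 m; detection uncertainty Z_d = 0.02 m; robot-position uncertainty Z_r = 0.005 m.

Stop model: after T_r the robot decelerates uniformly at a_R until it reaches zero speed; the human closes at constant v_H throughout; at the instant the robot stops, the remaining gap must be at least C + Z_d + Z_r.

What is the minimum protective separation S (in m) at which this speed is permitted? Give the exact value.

S_min = 429/200 m = 2.1450 m

T_s = v_R/a_R = (6/5)/1 = 1.2000 s
reaction-phase robot travel = 1.2000·0.2000 = 0.2400 m
braking distance = 1.2000²/(2·1.0000) = 0.7200 m
person approaches 0.8000·(0.2000+1.2000) = 1.1200 m
margins: 0.0400+0.0200+0.0050 = 0.0650 m
S_min ≈ 0.2400+0.7200+1.1200+0.0650  ⇒  S_min = 429/200 m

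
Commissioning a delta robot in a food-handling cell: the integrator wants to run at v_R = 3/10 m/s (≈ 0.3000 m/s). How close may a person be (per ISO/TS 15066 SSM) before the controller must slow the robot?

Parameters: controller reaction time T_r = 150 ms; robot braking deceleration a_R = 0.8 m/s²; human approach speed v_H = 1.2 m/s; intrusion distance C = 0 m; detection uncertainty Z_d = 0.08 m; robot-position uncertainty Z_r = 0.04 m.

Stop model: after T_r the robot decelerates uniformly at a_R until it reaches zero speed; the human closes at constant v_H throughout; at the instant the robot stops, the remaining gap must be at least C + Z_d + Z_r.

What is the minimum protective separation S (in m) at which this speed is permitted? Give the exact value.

T_s = v_R/a_R = (3/10)/(4/5) = 0.3750 s
robot covers v_R·T_r = 0.3000·0.1500 = 0.0450 m before braking
robot covers 0.3000·0.3750 − ½·0.8000·0.3750² = 0.0563 m while stopping
human over T_r+T_s: 1.2000·(0.1500+0.3750) = 0.6300 m
C+Z_d+Z_r = 0.0000+0.0800+0.0400 = 0.1200 m
S_min ≈ 0.0450+0.0563+0.6300+0.1200  ⇒  S_min = 681/800 m

S_min = 681/800 m = 0.8512 m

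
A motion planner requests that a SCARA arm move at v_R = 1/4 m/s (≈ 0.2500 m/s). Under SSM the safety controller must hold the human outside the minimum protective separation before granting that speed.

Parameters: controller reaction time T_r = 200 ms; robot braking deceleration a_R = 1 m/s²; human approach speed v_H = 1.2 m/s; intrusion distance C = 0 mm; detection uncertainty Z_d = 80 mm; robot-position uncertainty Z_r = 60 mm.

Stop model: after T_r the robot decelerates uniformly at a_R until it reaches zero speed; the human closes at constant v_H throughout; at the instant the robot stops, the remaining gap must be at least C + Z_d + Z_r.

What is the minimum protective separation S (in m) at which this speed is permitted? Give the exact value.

T_s = v_R/a_R = (1/4)/1 = 0.2500 s
reaction-phase robot travel = 0.2500·0.2000 = 0.0500 m
robot under decel: 0.2500²/(2·1.0000) = 0.0312 m
human over T_r+T_s: 1.2000·(0.2000+0.2500) = 0.5400 m
residual clearance needed = 0.0000+0.0800+0.0600 = 0.1400 m
S_min ≈ 0.0500+0.0312+0.5400+0.1400  ⇒  S_min = 609/800 m

S_min = 609/800 m = 0.7612 m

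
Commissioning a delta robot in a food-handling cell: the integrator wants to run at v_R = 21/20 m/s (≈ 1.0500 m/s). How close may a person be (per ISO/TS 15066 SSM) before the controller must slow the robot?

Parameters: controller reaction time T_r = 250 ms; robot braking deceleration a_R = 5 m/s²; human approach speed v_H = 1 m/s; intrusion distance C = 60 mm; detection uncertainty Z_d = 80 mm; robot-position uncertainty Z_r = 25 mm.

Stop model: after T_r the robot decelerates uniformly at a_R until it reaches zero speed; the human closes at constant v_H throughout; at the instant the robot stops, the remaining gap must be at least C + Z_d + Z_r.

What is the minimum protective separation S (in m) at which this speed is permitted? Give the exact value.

S_min = 3991/4000 m = 0.9978 m

T_s = v_R/a_R = (21/20)/5 = 0.2100 s
robot in T_r: 1.0500·0.2500 = 0.2625 m
robot covers 1.0500·0.2100 − ½·5.0000·0.2100² = 0.1103 m while stopping
human closes 1.0000·0.4600 = 0.4600 m
margins: 0.0600+0.0800+0.0250 = 0.1650 m
S_min ≈ 0.2625+0.1103+0.4600+0.1650  ⇒  S_min = 3991/4000 m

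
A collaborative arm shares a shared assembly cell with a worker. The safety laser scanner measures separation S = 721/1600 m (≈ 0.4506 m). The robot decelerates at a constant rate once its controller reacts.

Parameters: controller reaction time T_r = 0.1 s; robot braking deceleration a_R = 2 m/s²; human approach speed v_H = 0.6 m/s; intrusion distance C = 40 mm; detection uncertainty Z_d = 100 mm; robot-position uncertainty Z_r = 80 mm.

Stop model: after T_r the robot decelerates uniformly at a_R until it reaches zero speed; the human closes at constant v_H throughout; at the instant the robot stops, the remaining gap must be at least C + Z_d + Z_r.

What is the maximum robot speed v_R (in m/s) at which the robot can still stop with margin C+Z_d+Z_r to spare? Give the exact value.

v_R_max = 7/20 m/s = 0.3500 m/s

at the boundary: (1/4)·v² + (2/5)·v + (-273/1600) = 0
  disc = (2/5)² − 4·(1/4)·(-273/1600) = 529/1600 ; √disc = 23/40
  v_R = (−(2/5) + 23/40) / (2·(1/4)) = 7/20 m/s
check:
braking lasts T_s = (7/20)/2 = 0.1750 s
robot covers v_R·T_r = 0.3500·0.1000 = 0.0350 m before braking
robot under decel: 0.3500²/(2·2.0000) = 0.0306 m
person approaches 0.6000·(0.1000+0.1750) = 0.1650 m
margins: 0.0400+0.1000+0.0800 = 0.2200 m
sum ≈ 0.0350+0.0306+0.1650+0.2200 ≈ 0.4506 m = S ✓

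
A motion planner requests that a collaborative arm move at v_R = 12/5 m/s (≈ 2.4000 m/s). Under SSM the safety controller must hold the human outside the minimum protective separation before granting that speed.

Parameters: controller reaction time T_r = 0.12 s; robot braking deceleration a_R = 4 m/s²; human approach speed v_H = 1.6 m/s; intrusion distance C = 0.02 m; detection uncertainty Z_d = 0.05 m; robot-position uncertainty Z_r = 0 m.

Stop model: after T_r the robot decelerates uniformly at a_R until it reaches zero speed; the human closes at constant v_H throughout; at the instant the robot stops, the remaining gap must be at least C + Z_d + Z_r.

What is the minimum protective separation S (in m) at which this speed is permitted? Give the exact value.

S_min = 223/100 m = 2.2300 m

stop time T_s = (12/5)/4 = 0.6000 s
robot covers v_R·T_r = 2.4000·0.1200 = 0.2880 m before braking
braking distance = 2.4000²/(2·4.0000) = 0.7200 m
human closes 1.6000·0.7200 = 1.1520 m
residual clearance needed = 0.0200+0.0500+0.0000 = 0.0700 m
S_min ≈ 0.2880+0.7200+1.1520+0.0700  ⇒  S_min = 223/100 m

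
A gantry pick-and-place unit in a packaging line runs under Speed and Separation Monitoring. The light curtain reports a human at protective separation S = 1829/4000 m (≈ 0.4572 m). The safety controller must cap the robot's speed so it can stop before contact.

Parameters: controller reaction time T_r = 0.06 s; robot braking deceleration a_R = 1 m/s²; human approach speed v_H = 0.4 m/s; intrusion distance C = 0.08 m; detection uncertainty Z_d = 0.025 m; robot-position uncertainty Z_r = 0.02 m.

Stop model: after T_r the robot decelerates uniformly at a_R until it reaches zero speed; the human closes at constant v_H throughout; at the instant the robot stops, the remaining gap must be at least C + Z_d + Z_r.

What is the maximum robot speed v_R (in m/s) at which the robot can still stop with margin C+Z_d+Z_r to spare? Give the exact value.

at the boundary: (1/2)·v² + (23/50)·v + (-1233/4000) = 0
  disc = (23/50)² − 4·(1/2)·(-1233/4000) = 8281/10000 ; √disc = 91/100
  v_R = (−(23/50) + 91/100) / (2·(1/2)) = 9/20 m/s
check:
stop time T_s = (9/20)/1 = 0.4500 s
robot in T_r: 0.4500·0.0600 = 0.0270 m
robot under decel: 0.4500²/(2·1.0000) = 0.1013 m
human over T_r+T_s: 0.4000·(0.0600+0.4500) = 0.2040 m
residual clearance needed = 0.0800+0.0250+0.0200 = 0.1250 m
sum ≈ 0.0270+0.1013+0.2040+0.1250 ≈ 0.4572 m = S ✓

v_R_max = 9/20 m/s = 0.4500 m/s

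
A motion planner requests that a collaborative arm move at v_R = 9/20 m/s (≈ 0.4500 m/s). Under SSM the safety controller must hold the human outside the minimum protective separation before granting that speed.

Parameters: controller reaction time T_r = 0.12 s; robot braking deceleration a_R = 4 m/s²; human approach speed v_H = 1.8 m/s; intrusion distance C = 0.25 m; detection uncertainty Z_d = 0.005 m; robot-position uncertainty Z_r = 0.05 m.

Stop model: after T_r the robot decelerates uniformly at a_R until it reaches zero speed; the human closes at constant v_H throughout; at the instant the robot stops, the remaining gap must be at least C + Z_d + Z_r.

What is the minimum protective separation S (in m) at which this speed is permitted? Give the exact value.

braking lasts T_s = (9/20)/4 = 0.1125 s
reaction-phase robot travel = 0.4500·0.1200 = 0.0540 m
braking distance = 0.4500²/(2·4.0000) = 0.0253 m
human over T_r+T_s: 1.8000·(0.1200+0.1125) = 0.4185 m
C+Z_d+Z_r = 0.2500+0.0050+0.0500 = 0.3050 m
S_min ≈ 0.0540+0.0253+0.4185+0.3050  ⇒  S_min = 2569/3200 m

S_min = 2569/3200 m = 0.8028 m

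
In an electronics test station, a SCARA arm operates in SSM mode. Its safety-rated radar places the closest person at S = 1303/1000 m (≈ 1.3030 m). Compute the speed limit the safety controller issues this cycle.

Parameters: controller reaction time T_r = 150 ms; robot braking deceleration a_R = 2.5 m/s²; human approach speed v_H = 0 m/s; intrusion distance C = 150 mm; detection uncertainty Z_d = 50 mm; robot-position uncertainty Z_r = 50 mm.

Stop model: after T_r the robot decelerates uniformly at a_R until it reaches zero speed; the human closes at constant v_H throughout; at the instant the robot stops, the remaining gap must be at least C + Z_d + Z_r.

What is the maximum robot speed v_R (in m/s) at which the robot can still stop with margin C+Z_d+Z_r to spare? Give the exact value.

v_R_max = 39/20 m/s = 1.9500 m/s

at the boundary: (1/5)·v² + (3/20)·v + (-1053/1000) = 0
  disc = (3/20)² − 4·(1/5)·(-1053/1000) = 8649/10000 ; √disc = 93/100
  v_R = (−(3/20) + 93/100) / (2·(1/5)) = 39/20 m/s
check:
T_s = v_R/a_R = (39/20)/(5/2) = 0.7800 s
robot in T_r: 1.9500·0.1500 = 0.2925 m
robot under decel: 1.9500²/(2·2.5000) = 0.7605 m
person approaches 0.0000·(0.1500+0.7800) = 0.0000 m
margins: 0.1500+0.0500+0.0500 = 0.2500 m
sum ≈ 0.2925+0.7605+0.0000+0.2500 ≈ 1.3030 m = S ✓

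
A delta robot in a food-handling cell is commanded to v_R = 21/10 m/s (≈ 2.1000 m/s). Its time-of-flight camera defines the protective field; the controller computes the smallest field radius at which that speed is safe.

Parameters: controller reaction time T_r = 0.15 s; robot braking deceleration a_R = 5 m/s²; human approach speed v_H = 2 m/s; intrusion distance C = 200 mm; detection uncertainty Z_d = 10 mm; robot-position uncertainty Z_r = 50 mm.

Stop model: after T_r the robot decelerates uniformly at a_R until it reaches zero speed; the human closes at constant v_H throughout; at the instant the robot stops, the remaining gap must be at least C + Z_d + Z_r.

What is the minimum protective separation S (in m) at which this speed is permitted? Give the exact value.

stop time T_s = (21/10)/5 = 0.4200 s
robot covers v_R·T_r = 2.1000·0.1500 = 0.3150 m before braking
robot covers 2.1000·0.4200 − ½·5.0000·0.4200² = 0.4410 m while stopping
person approaches 2.0000·(0.1500+0.4200) = 1.1400 m
C+Z_d+Z_r = 0.2000+0.0100+0.0500 = 0.2600 m
S_min ≈ 0.3150+0.4410+1.1400+0.2600  ⇒  S_min = 539/250 m

S_min = 539/250 m = 2.1560 m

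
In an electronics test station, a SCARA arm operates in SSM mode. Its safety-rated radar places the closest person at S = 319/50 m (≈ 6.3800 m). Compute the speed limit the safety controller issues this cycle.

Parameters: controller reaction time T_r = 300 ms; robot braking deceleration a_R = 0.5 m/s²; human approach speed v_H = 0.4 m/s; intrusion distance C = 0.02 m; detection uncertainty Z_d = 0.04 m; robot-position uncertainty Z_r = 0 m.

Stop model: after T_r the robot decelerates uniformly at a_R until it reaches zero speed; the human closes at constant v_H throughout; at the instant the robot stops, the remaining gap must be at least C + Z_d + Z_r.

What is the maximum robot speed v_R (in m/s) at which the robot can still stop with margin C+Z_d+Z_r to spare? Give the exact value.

v_R_max = 2 m/s = 2.0000 m/s

quadratic (1)·v² + (11/10)·v + (-31/5) = 0
  disc = (11/10)² − 4·(1)·(-31/5) = 2601/100 ; √disc = 51/10
  v_R = (−(11/10) + 51/10) / (2·(1)) = 2 m/s
check:
braking lasts T_s = 2/(1/2) = 4.0000 s
reaction-phase robot travel = 2.0000·0.3000 = 0.6000 m
robot covers 2.0000·4.0000 − ½·0.5000·4.0000² = 4.0000 m while stopping
person approaches 0.4000·(0.3000+4.0000) = 1.7200 m
C+Z_d+Z_r = 0.0200+0.0400+0.0000 = 0.0600 m
sum ≈ 0.6000+4.0000+1.7200+0.0600 ≈ 6.3800 m = S ✓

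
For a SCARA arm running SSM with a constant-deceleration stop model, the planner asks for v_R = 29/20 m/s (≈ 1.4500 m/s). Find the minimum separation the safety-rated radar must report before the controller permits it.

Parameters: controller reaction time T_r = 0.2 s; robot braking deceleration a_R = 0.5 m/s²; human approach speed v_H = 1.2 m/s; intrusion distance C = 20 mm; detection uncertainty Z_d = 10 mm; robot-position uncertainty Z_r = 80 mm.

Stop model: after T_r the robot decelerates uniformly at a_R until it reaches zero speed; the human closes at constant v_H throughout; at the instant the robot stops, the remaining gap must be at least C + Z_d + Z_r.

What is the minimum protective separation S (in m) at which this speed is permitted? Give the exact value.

S_min = 2489/400 m = 6.2225 m

stop time T_s = (29/20)/(1/2) = 2.9000 s
robot covers v_R·T_r = 1.4500·0.2000 = 0.2900 m before braking
robot under decel: 1.4500²/(2·0.5000) = 2.1025 m
person approaches 1.2000·(0.2000+2.9000) = 3.7200 m
margins: 0.0200+0.0100+0.0800 = 0.1100 m
S_min ≈ 0.2900+2.1025+3.7200+0.1100  ⇒  S_min = 2489/400 m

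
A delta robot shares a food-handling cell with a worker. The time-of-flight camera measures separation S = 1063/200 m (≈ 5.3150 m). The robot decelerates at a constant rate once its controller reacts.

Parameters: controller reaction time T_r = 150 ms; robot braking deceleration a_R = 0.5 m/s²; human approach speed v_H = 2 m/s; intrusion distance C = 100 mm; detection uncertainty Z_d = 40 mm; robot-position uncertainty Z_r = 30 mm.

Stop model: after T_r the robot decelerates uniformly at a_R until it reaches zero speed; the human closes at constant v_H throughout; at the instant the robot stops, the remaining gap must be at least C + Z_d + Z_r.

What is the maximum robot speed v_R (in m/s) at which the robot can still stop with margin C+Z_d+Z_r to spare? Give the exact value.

v_R_max = 19/20 m/s = 0.9500 m/s

collect terms ⇒ (1)·v_R² + (83/20)·v_R + (-969/200) = 0
  disc = (83/20)² − 4·(1)·(-969/200) = 14641/400 ; √disc = 121/20
  v_R = (−(83/20) + 121/20) / (2·(1)) = 19/20 m/s
check:
T_s = v_R/a_R = (19/20)/(1/2) = 1.9000 s
reaction-phase robot travel = 0.9500·0.1500 = 0.1425 m
robot covers 0.9500·1.9000 − ½·0.5000·1.9000² = 0.9025 m while stopping
human over T_r+T_s: 2.0000·(0.1500+1.9000) = 4.1000 m
C+Z_d+Z_r = 0.1000+0.0400+0.0300 = 0.1700 m
sum ≈ 0.1425+0.9025+4.1000+0.1700 ≈ 5.3150 m = S ✓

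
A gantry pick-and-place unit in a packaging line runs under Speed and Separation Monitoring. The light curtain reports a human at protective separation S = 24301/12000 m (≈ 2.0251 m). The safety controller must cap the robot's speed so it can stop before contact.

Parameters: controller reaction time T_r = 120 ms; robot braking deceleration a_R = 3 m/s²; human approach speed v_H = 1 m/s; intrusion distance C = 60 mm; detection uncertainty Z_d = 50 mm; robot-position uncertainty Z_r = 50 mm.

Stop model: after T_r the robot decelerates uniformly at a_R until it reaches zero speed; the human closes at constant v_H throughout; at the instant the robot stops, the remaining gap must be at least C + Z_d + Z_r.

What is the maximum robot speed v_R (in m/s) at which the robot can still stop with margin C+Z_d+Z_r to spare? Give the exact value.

v_R_max = 43/20 m/s = 2.1500 m/s

at the boundary: (1/6)·v² + (34/75)·v + (-20941/12000) = 0
  disc = (34/75)² − 4·(1/6)·(-20941/12000) = 13689/10000 ; √disc = 117/100
  v_R = (−(34/75) + 117/100) / (2·(1/6)) = 43/20 m/s
check:
stop time T_s = (43/20)/3 = 0.7167 s
robot in T_r: 2.1500·0.1200 = 0.2580 m
robot covers 2.1500·0.7167 − ½·3.0000·0.7167² = 0.7704 m while stopping
person approaches 1.0000·(0.1200+0.7167) = 0.8367 m
C+Z_d+Z_r = 0.0600+0.0500+0.0500 = 0.1600 m
sum ≈ 0.2580+0.7704+0.8367+0.1600 ≈ 2.0251 m = S ✓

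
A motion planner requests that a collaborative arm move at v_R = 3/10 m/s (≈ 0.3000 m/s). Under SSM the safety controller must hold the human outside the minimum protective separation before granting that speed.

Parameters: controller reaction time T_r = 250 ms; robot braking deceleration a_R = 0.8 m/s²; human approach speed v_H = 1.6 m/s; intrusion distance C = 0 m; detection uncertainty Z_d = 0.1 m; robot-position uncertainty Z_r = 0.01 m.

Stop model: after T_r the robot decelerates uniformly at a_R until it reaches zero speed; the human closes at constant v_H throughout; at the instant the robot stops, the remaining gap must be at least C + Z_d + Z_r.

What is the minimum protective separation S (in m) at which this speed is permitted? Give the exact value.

stop time T_s = (3/10)/(4/5) = 0.3750 s
robot covers v_R·T_r = 0.3000·0.2500 = 0.0750 m before braking
robot covers 0.3000·0.3750 − ½·0.8000·0.3750² = 0.0563 m while stopping
person approaches 1.6000·(0.2500+0.3750) = 1.0000 m
C+Z_d+Z_r = 0.0000+0.1000+0.0100 = 0.1100 m
S_min ≈ 0.0750+0.0563+1.0000+0.1100  ⇒  S_min = 993/800 m

S_min = 993/800 m = 1.2412 m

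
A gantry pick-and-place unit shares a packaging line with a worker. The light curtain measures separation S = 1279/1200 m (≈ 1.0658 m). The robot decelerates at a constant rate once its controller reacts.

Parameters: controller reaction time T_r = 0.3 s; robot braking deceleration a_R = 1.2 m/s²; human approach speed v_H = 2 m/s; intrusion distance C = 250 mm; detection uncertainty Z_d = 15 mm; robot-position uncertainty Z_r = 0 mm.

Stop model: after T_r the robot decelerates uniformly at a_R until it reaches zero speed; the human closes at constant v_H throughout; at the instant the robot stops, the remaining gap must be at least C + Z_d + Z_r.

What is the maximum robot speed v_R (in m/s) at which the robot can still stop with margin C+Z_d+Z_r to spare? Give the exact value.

v_R_max = 1/10 m/s = 0.1000 m/s

collect terms ⇒ (5/12)·v_R² + (59/30)·v_R + (-241/1200) = 0
  disc = (59/30)² − 4·(5/12)·(-241/1200) = 1681/400 ; √disc = 41/20
  v_R = (−(59/30) + 41/20) / (2·(5/12)) = 1/10 m/s
check:
T_s = v_R/a_R = (1/10)/(6/5) = 0.0833 s
robot in T_r: 0.1000·0.3000 = 0.0300 m
robot under decel: 0.1000²/(2·1.2000) = 0.0042 m
person approaches 2.0000·(0.3000+0.0833) = 0.7667 m
margins: 0.2500+0.0150+0.0000 = 0.2650 m
sum ≈ 0.0300+0.0042+0.7667+0.2650 ≈ 1.0658 m = S ✓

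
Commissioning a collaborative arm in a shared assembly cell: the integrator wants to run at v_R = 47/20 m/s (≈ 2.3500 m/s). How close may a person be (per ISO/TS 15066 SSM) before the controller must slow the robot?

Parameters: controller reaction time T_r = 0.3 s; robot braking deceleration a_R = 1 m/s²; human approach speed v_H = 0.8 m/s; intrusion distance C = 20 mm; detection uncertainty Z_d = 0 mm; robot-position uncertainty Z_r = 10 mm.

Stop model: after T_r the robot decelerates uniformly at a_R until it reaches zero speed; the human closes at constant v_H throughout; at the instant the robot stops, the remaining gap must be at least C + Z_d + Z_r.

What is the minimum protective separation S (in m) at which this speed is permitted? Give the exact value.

braking lasts T_s = (47/20)/1 = 2.3500 s
robot in T_r: 2.3500·0.3000 = 0.7050 m
robot covers 2.3500·2.3500 − ½·1.0000·2.3500² = 2.7612 m while stopping
person approaches 0.8000·(0.3000+2.3500) = 2.1200 m
margins: 0.0200+0.0000+0.0100 = 0.0300 m
S_min ≈ 0.7050+2.7612+2.1200+0.0300  ⇒  S_min = 4493/800 m

S_min = 4493/800 m = 5.6162 m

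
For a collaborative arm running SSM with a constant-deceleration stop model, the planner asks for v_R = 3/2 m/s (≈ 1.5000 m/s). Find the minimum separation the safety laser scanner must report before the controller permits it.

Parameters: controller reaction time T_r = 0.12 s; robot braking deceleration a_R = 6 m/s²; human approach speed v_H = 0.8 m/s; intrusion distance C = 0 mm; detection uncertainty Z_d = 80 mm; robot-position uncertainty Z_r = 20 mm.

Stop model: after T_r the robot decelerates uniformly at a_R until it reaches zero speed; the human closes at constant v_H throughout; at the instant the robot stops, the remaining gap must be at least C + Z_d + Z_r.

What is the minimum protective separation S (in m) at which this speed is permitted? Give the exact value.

S_min = 1527/2000 m = 0.7635 m

T_s = v_R/a_R = (3/2)/6 = 0.2500 s
robot covers v_R·T_r = 1.5000·0.1200 = 0.1800 m before braking
braking distance = 1.5000²/(2·6.0000) = 0.1875 m
human closes 0.8000·0.3700 = 0.2960 m
C+Z_d+Z_r = 0.0000+0.0800+0.0200 = 0.1000 m
S_min ≈ 0.1800+0.1875+0.2960+0.1000  ⇒  S_min = 1527/2000 m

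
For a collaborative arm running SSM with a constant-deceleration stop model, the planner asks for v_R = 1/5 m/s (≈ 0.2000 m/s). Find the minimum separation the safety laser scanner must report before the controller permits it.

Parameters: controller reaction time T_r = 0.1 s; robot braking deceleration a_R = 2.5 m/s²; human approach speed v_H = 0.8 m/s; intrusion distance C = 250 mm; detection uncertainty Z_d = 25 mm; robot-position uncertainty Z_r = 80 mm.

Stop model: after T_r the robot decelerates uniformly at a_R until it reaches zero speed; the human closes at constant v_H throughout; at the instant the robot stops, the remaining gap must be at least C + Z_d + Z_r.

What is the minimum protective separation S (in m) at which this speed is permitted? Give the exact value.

S_min = 527/1000 m = 0.5270 m

stop time T_s = (1/5)/(5/2) = 0.0800 s
robot in T_r: 0.2000·0.1000 = 0.0200 m
braking distance = 0.2000²/(2·2.5000) = 0.0080 m
human closes 0.8000·0.1800 = 0.1440 m
C+Z_d+Z_r = 0.2500+0.0250+0.0800 = 0.3550 m
S_min ≈ 0.0200+0.0080+0.1440+0.3550  ⇒  S_min = 527/1000 m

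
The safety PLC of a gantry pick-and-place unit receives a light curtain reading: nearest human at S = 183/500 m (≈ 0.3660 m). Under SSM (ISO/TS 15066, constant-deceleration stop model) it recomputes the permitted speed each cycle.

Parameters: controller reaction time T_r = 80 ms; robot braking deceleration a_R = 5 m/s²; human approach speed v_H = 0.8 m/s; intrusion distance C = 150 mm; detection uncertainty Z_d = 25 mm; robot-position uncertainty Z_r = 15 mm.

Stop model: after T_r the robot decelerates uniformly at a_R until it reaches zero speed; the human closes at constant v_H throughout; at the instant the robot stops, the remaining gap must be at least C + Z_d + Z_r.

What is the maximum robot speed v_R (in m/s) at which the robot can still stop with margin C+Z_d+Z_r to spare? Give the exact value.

v_R_max = 2/5 m/s = 0.4000 m/s

quadratic (1/10)·v² + (6/25)·v + (-14/125) = 0
  disc = (6/25)² − 4·(1/10)·(-14/125) = 64/625 ; √disc = 8/25
  v_R = (−(6/25) + 8/25) / (2·(1/10)) = 2/5 m/s
check:
T_s = v_R/a_R = (2/5)/5 = 0.0800 s
reaction-phase robot travel = 0.4000·0.0800 = 0.0320 m
braking distance = 0.4000²/(2·5.0000) = 0.0160 m
person approaches 0.8000·(0.0800+0.0800) = 0.1280 m
C+Z_d+Z_r = 0.1500+0.0250+0.0150 = 0.1900 m
sum ≈ 0.0320+0.0160+0.1280+0.1900 ≈ 0.3660 m = S ✓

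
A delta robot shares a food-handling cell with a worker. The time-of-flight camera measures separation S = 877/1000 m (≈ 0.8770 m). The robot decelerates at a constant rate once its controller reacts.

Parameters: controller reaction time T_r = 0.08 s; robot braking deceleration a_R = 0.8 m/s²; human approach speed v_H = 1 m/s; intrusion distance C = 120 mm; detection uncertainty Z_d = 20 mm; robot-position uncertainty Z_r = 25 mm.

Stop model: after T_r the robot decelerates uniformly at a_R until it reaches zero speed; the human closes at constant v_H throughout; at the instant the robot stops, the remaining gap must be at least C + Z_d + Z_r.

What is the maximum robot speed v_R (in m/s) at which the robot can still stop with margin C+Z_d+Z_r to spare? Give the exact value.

at the boundary: (5/8)·v² + (133/100)·v + (-79/125) = 0
  disc = (133/100)² − 4·(5/8)·(-79/125) = 33489/10000 ; √disc = 183/100
  v_R = (−(133/100) + 183/100) / (2·(5/8)) = 2/5 m/s
check:
stop time T_s = (2/5)/(4/5) = 0.5000 s
robot covers v_R·T_r = 0.4000·0.0800 = 0.0320 m before braking
braking distance = 0.4000²/(2·0.8000) = 0.1000 m
person approaches 1.0000·(0.0800+0.5000) = 0.5800 m
margins: 0.1200+0.0200+0.0250 = 0.1650 m
sum ≈ 0.0320+0.1000+0.5800+0.1650 ≈ 0.8770 m = S ✓

v_R_max = 2/5 m/s = 0.4000 m/s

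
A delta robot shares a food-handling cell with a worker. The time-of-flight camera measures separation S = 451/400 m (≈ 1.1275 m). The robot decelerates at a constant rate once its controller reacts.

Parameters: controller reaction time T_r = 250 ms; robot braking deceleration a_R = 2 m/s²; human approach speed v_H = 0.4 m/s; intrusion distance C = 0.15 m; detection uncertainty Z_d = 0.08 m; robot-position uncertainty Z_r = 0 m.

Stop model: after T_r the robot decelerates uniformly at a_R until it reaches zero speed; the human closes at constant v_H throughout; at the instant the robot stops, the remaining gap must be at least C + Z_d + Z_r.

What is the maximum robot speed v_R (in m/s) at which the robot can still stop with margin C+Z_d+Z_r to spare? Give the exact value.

collect terms ⇒ (1/4)·v_R² + (9/20)·v_R + (-319/400) = 0
  disc = (9/20)² − 4·(1/4)·(-319/400) = 1 ; √disc = 1
  v_R = (−(9/20) + 1) / (2·(1/4)) = 11/10 m/s
check:
braking lasts T_s = (11/10)/2 = 0.5500 s
robot covers v_R·T_r = 1.1000·0.2500 = 0.2750 m before braking
braking distance = 1.1000²/(2·2.0000) = 0.3025 m
human over T_r+T_s: 0.4000·(0.2500+0.5500) = 0.3200 m
C+Z_d+Z_r = 0.1500+0.0800+0.0000 = 0.2300 m
sum ≈ 0.2750+0.3025+0.3200+0.2300 ≈ 1.1275 m = S ✓

v_R_max = 11/10 m/s = 1.1000 m/s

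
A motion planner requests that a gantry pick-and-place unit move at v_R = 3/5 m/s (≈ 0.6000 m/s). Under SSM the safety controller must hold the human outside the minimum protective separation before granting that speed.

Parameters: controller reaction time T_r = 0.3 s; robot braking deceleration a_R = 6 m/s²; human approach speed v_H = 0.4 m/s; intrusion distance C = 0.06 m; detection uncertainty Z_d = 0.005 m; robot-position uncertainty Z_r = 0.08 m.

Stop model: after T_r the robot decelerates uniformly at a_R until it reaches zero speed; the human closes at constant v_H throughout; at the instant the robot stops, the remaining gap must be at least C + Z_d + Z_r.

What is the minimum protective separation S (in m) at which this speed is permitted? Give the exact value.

stop time T_s = (3/5)/6 = 0.1000 s
robot covers v_R·T_r = 0.6000·0.3000 = 0.1800 m before braking
robot covers 0.6000·0.1000 − ½·6.0000·0.1000² = 0.0300 m while stopping
person approaches 0.4000·(0.3000+0.1000) = 0.1600 m
margins: 0.0600+0.0050+0.0800 = 0.1450 m
S_min ≈ 0.1800+0.0300+0.1600+0.1450  ⇒  S_min = 103/200 m

S_min = 103/200 m = 0.5150 m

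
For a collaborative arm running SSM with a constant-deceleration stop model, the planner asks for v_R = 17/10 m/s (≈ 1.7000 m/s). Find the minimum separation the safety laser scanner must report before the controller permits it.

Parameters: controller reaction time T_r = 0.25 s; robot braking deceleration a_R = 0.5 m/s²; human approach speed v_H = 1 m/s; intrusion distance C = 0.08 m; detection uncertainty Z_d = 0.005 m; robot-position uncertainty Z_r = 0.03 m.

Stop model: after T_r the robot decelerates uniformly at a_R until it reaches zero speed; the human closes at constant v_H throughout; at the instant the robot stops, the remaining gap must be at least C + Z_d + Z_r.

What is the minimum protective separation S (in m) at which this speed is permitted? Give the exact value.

S_min = 177/25 m = 7.0800 m

T_s = v_R/a_R = (17/10)/(1/2) = 3.4000 s
reaction-phase robot travel = 1.7000·0.2500 = 0.4250 m
robot covers 1.7000·3.4000 − ½·0.5000·3.4000² = 2.8900 m while stopping
human closes 1.0000·3.6500 = 3.6500 m
margins: 0.0800+0.0050+0.0300 = 0.1150 m
S_min ≈ 0.4250+2.8900+3.6500+0.1150  ⇒  S_min = 177/25 m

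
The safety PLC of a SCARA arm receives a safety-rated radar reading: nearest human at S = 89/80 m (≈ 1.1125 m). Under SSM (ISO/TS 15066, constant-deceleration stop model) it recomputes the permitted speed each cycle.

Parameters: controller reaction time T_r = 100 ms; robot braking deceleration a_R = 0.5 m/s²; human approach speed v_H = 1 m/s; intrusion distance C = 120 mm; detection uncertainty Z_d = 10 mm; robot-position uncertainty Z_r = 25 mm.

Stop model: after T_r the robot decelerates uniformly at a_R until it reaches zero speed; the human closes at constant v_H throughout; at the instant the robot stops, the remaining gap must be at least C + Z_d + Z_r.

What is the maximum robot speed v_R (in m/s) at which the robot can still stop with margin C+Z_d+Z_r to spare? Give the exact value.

quadratic (1)·v² + (21/10)·v + (-343/400) = 0
  disc = (21/10)² − 4·(1)·(-343/400) = 196/25 ; √disc = 14/5
  v_R = (−(21/10) + 14/5) / (2·(1)) = 7/20 m/s
check:
braking lasts T_s = (7/20)/(1/2) = 0.7000 s
robot in T_r: 0.3500·0.1000 = 0.0350 m
robot covers 0.3500·0.7000 − ½·0.5000·0.7000² = 0.1225 m while stopping
person approaches 1.0000·(0.1000+0.7000) = 0.8000 m
C+Z_d+Z_r = 0.1200+0.0100+0.0250 = 0.1550 m
sum ≈ 0.0350+0.1225+0.8000+0.1550 ≈ 1.1125 m = S ✓

v_R_max = 7/20 m/s = 0.3500 m/s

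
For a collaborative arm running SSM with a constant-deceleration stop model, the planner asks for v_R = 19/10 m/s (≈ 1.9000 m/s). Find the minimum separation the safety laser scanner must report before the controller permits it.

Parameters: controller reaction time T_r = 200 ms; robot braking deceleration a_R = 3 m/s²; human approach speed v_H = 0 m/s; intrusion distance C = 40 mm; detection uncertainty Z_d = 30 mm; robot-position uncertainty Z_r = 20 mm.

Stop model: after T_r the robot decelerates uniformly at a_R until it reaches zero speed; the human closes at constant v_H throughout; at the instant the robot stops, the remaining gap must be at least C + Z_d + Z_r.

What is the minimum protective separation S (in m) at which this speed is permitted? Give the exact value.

stop time T_s = (19/10)/3 = 0.6333 s
robot covers v_R·T_r = 1.9000·0.2000 = 0.3800 m before braking
robot under decel: 1.9000²/(2·3.0000) = 0.6017 m
person approaches 0.0000·(0.2000+0.6333) = 0.0000 m
margins: 0.0400+0.0300+0.0200 = 0.0900 m
S_min ≈ 0.3800+0.6017+0.0000+0.0900  ⇒  S_min = 643/600 m

S_min = 643/600 m = 1.0717 m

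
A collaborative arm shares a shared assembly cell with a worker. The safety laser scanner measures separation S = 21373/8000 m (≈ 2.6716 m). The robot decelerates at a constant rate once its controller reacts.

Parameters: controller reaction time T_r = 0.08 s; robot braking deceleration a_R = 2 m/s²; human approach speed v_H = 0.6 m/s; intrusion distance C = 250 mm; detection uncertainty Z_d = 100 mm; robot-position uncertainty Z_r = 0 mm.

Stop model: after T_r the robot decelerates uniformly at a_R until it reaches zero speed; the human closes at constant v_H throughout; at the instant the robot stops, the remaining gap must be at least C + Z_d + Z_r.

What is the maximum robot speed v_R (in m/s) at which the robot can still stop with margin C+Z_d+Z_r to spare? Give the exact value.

v_R_max = 47/20 m/s = 2.3500 m/s

at the boundary: (1/4)·v² + (19/50)·v + (-18189/8000) = 0
  disc = (19/50)² − 4·(1/4)·(-18189/8000) = 96721/40000 ; √disc = 311/200
  v_R = (−(19/50) + 311/200) / (2·(1/4)) = 47/20 m/s
check:
stop time T_s = (47/20)/2 = 1.1750 s
robot in T_r: 2.3500·0.0800 = 0.1880 m
robot under decel: 2.3500²/(2·2.0000) = 1.3806 m
human closes 0.6000·1.2550 = 0.7530 m
residual clearance needed = 0.2500+0.1000+0.0000 = 0.3500 m
sum ≈ 0.1880+1.3806+0.7530+0.3500 ≈ 2.6716 m = S ✓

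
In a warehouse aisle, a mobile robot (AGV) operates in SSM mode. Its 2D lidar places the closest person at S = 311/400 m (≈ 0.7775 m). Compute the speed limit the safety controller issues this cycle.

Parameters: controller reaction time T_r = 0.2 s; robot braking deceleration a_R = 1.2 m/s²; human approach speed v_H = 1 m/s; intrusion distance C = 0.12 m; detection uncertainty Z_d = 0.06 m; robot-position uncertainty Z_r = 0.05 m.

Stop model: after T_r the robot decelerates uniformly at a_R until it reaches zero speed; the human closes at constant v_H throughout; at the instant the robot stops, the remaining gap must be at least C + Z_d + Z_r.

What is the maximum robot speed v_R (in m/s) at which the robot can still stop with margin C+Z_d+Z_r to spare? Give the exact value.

v_R_max = 3/10 m/s = 0.3000 m/s

at the boundary: (5/12)·v² + (31/30)·v + (-139/400) = 0
  disc = (31/30)² − 4·(5/12)·(-139/400) = 5929/3600 ; √disc = 77/60
  v_R = (−(31/30) + 77/60) / (2·(5/12)) = 3/10 m/s
check:
braking lasts T_s = (3/10)/(6/5) = 0.2500 s
robot in T_r: 0.3000·0.2000 = 0.0600 m
braking distance = 0.3000²/(2·1.2000) = 0.0375 m
person approaches 1.0000·(0.2000+0.2500) = 0.4500 m
margins: 0.1200+0.0600+0.0500 = 0.2300 m
sum ≈ 0.0600+0.0375+0.4500+0.2300 ≈ 0.7775 m = S ✓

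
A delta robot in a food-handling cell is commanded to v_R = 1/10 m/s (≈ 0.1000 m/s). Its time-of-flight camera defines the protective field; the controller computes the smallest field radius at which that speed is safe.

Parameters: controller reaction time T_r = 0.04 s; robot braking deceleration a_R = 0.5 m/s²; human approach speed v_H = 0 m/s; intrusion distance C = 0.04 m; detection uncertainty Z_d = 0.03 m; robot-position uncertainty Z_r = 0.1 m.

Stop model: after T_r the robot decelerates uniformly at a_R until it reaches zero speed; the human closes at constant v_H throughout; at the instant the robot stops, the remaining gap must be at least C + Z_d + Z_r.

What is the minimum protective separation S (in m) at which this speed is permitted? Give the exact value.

stop time T_s = (1/10)/(1/2) = 0.2000 s
robot covers v_R·T_r = 0.1000·0.0400 = 0.0040 m before braking
robot covers 0.1000·0.2000 − ½·0.5000·0.2000² = 0.0100 m while stopping
person approaches 0.0000·(0.0400+0.2000) = 0.0000 m
margins: 0.0400+0.0300+0.1000 = 0.1700 m
S_min ≈ 0.0040+0.0100+0.0000+0.1700  ⇒  S_min = 23/125 m

S_min = 23/125 m = 0.1840 m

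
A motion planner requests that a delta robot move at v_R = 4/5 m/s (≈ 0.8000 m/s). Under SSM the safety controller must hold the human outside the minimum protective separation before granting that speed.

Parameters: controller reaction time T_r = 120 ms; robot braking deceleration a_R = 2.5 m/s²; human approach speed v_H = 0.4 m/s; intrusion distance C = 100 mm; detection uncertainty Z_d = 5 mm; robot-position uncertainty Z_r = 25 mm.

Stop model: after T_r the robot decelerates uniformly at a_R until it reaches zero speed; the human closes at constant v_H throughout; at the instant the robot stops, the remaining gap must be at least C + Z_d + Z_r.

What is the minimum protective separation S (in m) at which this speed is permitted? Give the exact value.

T_s = v_R/a_R = (4/5)/(5/2) = 0.3200 s
reaction-phase robot travel = 0.8000·0.1200 = 0.0960 m
robot covers 0.8000·0.3200 − ½·2.5000·0.3200² = 0.1280 m while stopping
human closes 0.4000·0.4400 = 0.1760 m
residual clearance needed = 0.1000+0.0050+0.0250 = 0.1300 m
S_min ≈ 0.0960+0.1280+0.1760+0.1300  ⇒  S_min = 53/100 m

S_min = 53/100 m = 0.5300 m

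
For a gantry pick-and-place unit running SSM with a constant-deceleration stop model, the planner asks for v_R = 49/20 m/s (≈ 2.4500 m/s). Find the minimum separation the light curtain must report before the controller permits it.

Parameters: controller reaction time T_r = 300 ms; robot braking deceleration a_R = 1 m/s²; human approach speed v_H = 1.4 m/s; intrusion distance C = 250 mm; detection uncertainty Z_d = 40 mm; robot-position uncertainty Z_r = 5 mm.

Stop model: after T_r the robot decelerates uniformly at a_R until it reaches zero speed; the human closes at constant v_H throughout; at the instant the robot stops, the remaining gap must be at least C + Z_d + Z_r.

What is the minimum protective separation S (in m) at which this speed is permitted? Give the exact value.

braking lasts T_s = (49/20)/1 = 2.4500 s
robot in T_r: 2.4500·0.3000 = 0.7350 m
braking distance = 2.4500²/(2·1.0000) = 3.0013 m
person approaches 1.4000·(0.3000+2.4500) = 3.8500 m
residual clearance needed = 0.2500+0.0400+0.0050 = 0.2950 m
S_min ≈ 0.7350+3.0013+3.8500+0.2950  ⇒  S_min = 1261/160 m

S_min = 1261/160 m = 7.8812 m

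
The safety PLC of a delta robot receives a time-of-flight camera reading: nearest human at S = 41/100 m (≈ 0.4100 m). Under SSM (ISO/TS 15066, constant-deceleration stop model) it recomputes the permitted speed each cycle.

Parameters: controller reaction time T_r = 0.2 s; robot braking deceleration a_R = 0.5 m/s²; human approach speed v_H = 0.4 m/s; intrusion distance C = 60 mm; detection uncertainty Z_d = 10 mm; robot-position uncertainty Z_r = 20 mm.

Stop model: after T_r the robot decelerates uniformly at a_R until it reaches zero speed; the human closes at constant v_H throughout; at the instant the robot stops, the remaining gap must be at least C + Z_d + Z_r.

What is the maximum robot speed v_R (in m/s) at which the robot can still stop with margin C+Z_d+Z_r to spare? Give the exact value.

collect terms ⇒ (1)·v_R² + (1)·v_R + (-6/25) = 0
  disc = (1)² − 4·(1)·(-6/25) = 49/25 ; √disc = 7/5
  v_R = (−(1) + 7/5) / (2·(1)) = 1/5 m/s
check:
braking lasts T_s = (1/5)/(1/2) = 0.4000 s
robot covers v_R·T_r = 0.2000·0.2000 = 0.0400 m before braking
robot under decel: 0.2000²/(2·0.5000) = 0.0400 m
human over T_r+T_s: 0.4000·(0.2000+0.4000) = 0.2400 m
margins: 0.0600+0.0100+0.0200 = 0.0900 m
sum ≈ 0.0400+0.0400+0.2400+0.0900 ≈ 0.4100 m = S ✓

v_R_max = 1/5 m/s = 0.2000 m/s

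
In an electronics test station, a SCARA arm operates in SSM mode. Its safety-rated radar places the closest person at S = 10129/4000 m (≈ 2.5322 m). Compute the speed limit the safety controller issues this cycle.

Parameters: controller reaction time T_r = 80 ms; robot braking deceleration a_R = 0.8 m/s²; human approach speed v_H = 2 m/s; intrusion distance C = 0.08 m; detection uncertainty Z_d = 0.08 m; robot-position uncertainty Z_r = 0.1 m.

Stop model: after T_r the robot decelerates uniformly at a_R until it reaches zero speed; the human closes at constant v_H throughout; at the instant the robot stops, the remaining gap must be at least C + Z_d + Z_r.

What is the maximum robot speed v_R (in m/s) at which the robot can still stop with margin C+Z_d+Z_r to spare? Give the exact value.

at the boundary: (5/8)·v² + (129/50)·v + (-8449/4000) = 0
  disc = (129/50)² − 4·(5/8)·(-8449/4000) = 477481/40000 ; √disc = 691/200
  v_R = (−(129/50) + 691/200) / (2·(5/8)) = 7/10 m/s
check:
stop time T_s = (7/10)/(4/5) = 0.8750 s
robot covers v_R·T_r = 0.7000·0.0800 = 0.0560 m before braking
robot covers 0.7000·0.8750 − ½·0.8000·0.8750² = 0.3063 m while stopping
person approaches 2.0000·(0.0800+0.8750) = 1.9100 m
residual clearance needed = 0.0800+0.0800+0.1000 = 0.2600 m
sum ≈ 0.0560+0.3063+1.9100+0.2600 ≈ 2.5322 m = S ✓

v_R_max = 7/10 m/s = 0.7000 m/s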